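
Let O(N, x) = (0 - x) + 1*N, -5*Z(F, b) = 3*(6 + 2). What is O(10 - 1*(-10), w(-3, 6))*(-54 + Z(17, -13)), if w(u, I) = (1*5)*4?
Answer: 0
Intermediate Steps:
w(u, I) = 20 (w(u, I) = 5*4 = 20)
Z(F, b) = -24/5 (Z(F, b) = -3*(6 + 2)/5 = -3*8/5 = -1/5*24 = -24/5)
O(N, x) = N - x (O(N, x) = -x + N = N - x)
O(10 - 1*(-10), w(-3, 6))*(-54 + Z(17, -13)) = ((10 - 1*(-10)) - 1*20)*(-54 - 24/5) = ((10 + 10) - 20)*(-294/5) = (20 - 20)*(-294/5) = 0*(-294/5) = 0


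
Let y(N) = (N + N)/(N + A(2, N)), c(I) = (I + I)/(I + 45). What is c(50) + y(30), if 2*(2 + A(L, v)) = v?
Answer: 2000/817 ≈ 2.4480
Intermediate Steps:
c(I) = 2*I/(45 + I) (c(I) = (2*I)/(45 + I) = 2*I/(45 + I))
A(L, v) = -2 + v/2
y(N) = 2*N/(-2 + 3*N/2) (y(N) = (N + N)/(N + (-2 + N/2)) = (2*N)/(-2 + 3*N/2) = 2*N/(-2 + 3*N/2))
c(50) + y(30) = 2*50/(45 + 50) + 4*30/(-4 + 3*30) = 2*50/95 + 4*30/(-4 + 90) = 2*50*(1/95) + 4*30/86 = 20/19 + 4*30*(1/86) = 20/19 + 60/43 = 2000/817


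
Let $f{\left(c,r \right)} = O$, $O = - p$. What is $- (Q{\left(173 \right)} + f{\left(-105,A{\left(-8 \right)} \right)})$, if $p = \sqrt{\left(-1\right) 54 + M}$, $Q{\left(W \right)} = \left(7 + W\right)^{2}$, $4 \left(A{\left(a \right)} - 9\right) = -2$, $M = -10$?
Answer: $-32400 + 8 i \approx -32400.0 + 8.0 i$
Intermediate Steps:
$A{\left(a \right)} = \frac{17}{2}$ ($A{\left(a \right)} = 9 + \frac{1}{4} \left(-2\right) = 9 - \frac{1}{2} = \frac{17}{2}$)
$p = 8 i$ ($p = \sqrt{\left(-1\right) 54 - 10} = \sqrt{-54 - 10} = \sqrt{-64} = 8 i \approx 8.0 i$)
$O = - 8 i \approx - 8.0 i$
$f{\left(c,r \right)} = - 8 i$
$- (Q{\left(173 \right)} + f{\left(-105,A{\left(-8 \right)} \right)}) = - (\left(7 + 173\right)^{2} - 8 i) = - (180^{2} - 8 i) = - (32400 - 8 i) = -32400 + 8 i$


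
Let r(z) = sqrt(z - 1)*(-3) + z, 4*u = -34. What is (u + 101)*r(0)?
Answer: -555*I/2 ≈ -277.5*I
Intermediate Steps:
u = -17/2 (u = (1/4)*(-34) = -17/2 ≈ -8.5000)
r(z) = z - 3*sqrt(-1 + z) (r(z) = sqrt(-1 + z)*(-3) + z = -3*sqrt(-1 + z) + z = z - 3*sqrt(-1 + z))
(u + 101)*r(0) = (-17/2 + 101)*(0 - 3*sqrt(-1 + 0)) = 185*(0 - 3*I)/2 = 185*(-3*I)/2 = -555*I/2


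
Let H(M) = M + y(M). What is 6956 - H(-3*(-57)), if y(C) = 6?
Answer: 6779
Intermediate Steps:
H(M) = 6 + M (H(M) = M + 6 = 6 + M)
6956 - H(-3*(-57)) = 6956 - (6 - 3*(-57)) = 6956 - (6 + 171) = 6956 - 1*177 = 6956 - 177 = 6779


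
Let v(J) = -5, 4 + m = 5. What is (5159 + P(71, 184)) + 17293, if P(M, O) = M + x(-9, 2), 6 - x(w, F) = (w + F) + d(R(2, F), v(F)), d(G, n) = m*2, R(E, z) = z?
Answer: 22534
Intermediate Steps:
m = 1 (m = -4 + 5 = 1)
d(G, n) = 2 (d(G, n) = 1*2 = 2)
x(w, F) = 4 - F - w (x(w, F) = 6 - ((w + F) + 2) = 6 - ((F + w) + 2) = 6 - (2 + F + w) = 6 + (-2 - F - w) = 4 - F - w)
P(M, O) = 11 + M (P(M, O) = M + (4 - 1*2 - 1*(-9)) = M + (4 - 2 + 9) = M + 11 = 11 + M)
(5159 + P(71, 184)) + 17293 = (5159 + (11 + 71)) + 17293 = (5159 + 82) + 17293 = 5241 + 17293 = 22534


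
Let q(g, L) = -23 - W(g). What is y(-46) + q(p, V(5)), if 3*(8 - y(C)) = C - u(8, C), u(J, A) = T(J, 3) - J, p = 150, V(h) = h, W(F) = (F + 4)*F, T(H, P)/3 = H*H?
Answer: -69115/3 ≈ -23038.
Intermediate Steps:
T(H, P) = 3*H**2 (T(H, P) = 3*(H*H) = 3*H**2)
W(F) = F*(4 + F) (W(F) = (4 + F)*F = F*(4 + F))
q(g, L) = -23 - g*(4 + g)
u(J, A) = -J + 3*J**2 (u(J, A) = 3*J**2 - J = -J + 3*J**2)
y(C) = 208/3 - C/3 (y(C) = 8 - (C - 8*(-1 + 3*8))/3 = 8 - (C - 8*(-1 + 24))/3 = 8 - (C - 8*23)/3 = 8 - (C - 1*184)/3 = 8 - (C - 184)/3 = 8 - (-184 + C)/3 = 8 + (184/3 - C/3) = 208/3 - C/3)
y(-46) + q(p, V(5)) = (208/3 - 1/3*(-46)) + (-23 - 1*150*(4 + 150)) = (208/3 + 46/3) + (-23 - 1*150*154) = 254/3 + (-23 - 23100) = 254/3 - 23123 = -69115/3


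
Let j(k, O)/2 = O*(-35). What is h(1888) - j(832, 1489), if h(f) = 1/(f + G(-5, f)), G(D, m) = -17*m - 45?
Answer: 3153270189/30253 ≈ 1.0423e+5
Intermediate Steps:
j(k, O) = -70*O (j(k, O) = 2*(O*(-35)) = 2*(-35*O) = -70*O)
G(D, m) = -45 - 17*m
h(f) = 1/(-45 - 16*f) (h(f) = 1/(f + (-45 - 17*f)) = 1/(-45 - 16*f))
h(1888) - j(832, 1489) = -1/(45 + 16*1888) - (-70)*1489 = -1/(45 + 30208) - 1*(-104230) = -1/30253 + 104230 = 3153270189/30253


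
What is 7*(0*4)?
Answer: 0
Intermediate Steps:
7*(0*4) = 7*0 = 0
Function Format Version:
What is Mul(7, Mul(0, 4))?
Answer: 0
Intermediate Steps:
Mul(7, Mul(0, 4)) = Mul(7, 0) = 0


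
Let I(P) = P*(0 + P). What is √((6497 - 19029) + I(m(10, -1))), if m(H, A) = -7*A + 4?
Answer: 3*I*√1379 ≈ 111.4*I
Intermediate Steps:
m(H, A) = 4 - 7*A
I(P) = P² (I(P) = P*P = P²)
√((6497 - 19029) + I(m(10, -1))) = √((6497 - 19029) + (4 - 7*(-1))²) = √(-12532 + (4 + 7)²) = √(-12532 + 11²) = √(-12532 + 121) = √(-12411) = 3*I*√1379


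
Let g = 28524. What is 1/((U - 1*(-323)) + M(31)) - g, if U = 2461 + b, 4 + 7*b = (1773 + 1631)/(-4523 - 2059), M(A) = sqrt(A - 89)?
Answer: 9*(-73011932*sqrt(58) + 203218100819*I)/(-64120142*I + 23037*sqrt(58)) ≈ -28524.0 - 9.8348e-7*I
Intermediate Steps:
M(A) = sqrt(-89 + A)
b = -14866/23037 (b = -4/7 + ((1773 + 1631)/(-4523 - 2059))/7 = -4/7 + (3404/(-6582))/7 = -4/7 + (3404*(-1/6582))/7 = -4/7 + (1/7)*(-1702/3291) = -4/7 - 1702/23037 = -14866/23037 ≈ -0.64531)
U = 56679191/23037 (U = 2461 - 14866/23037 = 56679191/23037 ≈ 2460.4)
1/((U - 1*(-323)) + M(31)) - g = 1/((56679191/23037 - 1*(-323)) + sqrt(-89 + 31)) - 1*28524 = 1/((56679191/23037 + 323) + sqrt(-58)) - 28524 = 1/(64120142/23037 + I*sqrt(58)) - 28524 = -28524 + 1/(64120142/23037 + I*sqrt(58))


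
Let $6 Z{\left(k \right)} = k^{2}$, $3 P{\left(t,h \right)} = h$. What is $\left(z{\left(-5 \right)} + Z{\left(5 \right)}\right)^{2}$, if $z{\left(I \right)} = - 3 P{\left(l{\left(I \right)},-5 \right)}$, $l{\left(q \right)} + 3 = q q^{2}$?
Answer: $\frac{3025}{36} \approx 84.028$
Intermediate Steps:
$l{\left(q \right)} = -3 + q^{3}$ ($l{\left(q \right)} = -3 + q q^{2} = -3 + q^{3}$)
$P{\left(t,h \right)} = \frac{h}{3}$
$z{\left(I \right)} = 5$ ($z{\left(I \right)} = - 3 \cdot \frac{1}{3} \left(-5\right) = \left(-3\right) \left(- \frac{5}{3}\right) = 5$)
$Z{\left(k \right)} = \frac{k^{2}}{6}$
$\left(z{\left(-5 \right)} + Z{\left(5 \right)}\right)^{2} = \left(5 + \frac{5^{2}}{6}\right)^{2} = \left(5 + \frac{1}{6} \cdot 25\right)^{2} = \left(5 + \frac{25}{6}\right)^{2} = \left(\frac{55}{6}\right)^{2} = \frac{3025}{36}$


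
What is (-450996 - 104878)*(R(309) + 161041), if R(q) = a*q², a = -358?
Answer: 18911476626218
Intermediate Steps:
R(q) = -358*q²
(-450996 - 104878)*(R(309) + 161041) = (-450996 - 104878)*(-358*309² + 161041) = -555874*(-358*95481 + 161041) = -555874*(-34182198 + 161041) = -555874*(-34021157) = 18911476626218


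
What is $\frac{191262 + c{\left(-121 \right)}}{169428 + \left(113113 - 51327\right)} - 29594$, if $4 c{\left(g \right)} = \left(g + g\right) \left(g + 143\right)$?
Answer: $- \frac{6842357185}{231214} \approx -29593.0$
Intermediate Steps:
$c{\left(g \right)} = \frac{g \left(143 + g\right)}{2}$ ($c{\left(g \right)} = \frac{\left(g + g\right) \left(g + 143\right)}{4} = \frac{2 g \left(143 + g\right)}{4} = \frac{g \left(143 + g\right)}{2}$)
$\frac{191262 + c{\left(-121 \right)}}{169428 + \left(113113 - 51327\right)} - 29594 = \frac{191262 + \frac{1}{2} \left(-121\right) \left(143 - 121\right)}{169428 + \left(113113 - 51327\right)} - 29594 = \frac{191262 + \frac{1}{2} \left(-121\right) 22}{169428 + 61786} - 29594 = \frac{191262 - 1331}{231214} - 29594 = 189931 \cdot \frac{1}{231214} - 29594 = \frac{189931}{231214} - 29594 = - \frac{6842357185}{231214}$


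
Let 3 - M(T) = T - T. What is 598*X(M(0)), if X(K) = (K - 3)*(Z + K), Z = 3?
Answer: 0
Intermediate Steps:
M(T) = 3 (M(T) = 3 - (T - T) = 3 - 1*0 = 3 + 0 = 3)
X(K) = (-3 + K)*(3 + K) (X(K) = (K - 3)*(3 + K) = (-3 + K)*(3 + K))
598*X(M(0)) = 598*(-9 + 3**2) = 598*(-9 + 9) = 598*0 = 0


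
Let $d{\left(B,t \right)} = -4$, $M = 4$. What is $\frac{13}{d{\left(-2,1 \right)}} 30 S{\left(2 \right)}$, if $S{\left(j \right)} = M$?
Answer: $-390$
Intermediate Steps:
$S{\left(j \right)} = 4$
$\frac{13}{d{\left(-2,1 \right)}} 30 S{\left(2 \right)} = \frac{13}{-4} \cdot 30 \cdot 4 = 13 \left(- \frac{1}{4}\right) 30 \cdot 4 = \left(- \frac{13}{4}\right) 30 \cdot 4 = \left(- \frac{195}{2}\right) 4 = -390$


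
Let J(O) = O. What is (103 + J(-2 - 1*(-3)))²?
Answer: 10816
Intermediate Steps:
(103 + J(-2 - 1*(-3)))² = (103 + (-2 - 1*(-3)))² = (103 + (-2 + 3))² = (103 + 1)² = 104² = 10816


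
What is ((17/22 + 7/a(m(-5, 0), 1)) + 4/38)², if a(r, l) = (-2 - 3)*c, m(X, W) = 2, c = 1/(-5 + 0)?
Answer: 10843849/174724 ≈ 62.063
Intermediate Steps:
c = -⅕ (c = 1/(-5) = -⅕ ≈ -0.20000)
a(r, l) = 1 (a(r, l) = (-2 - 3)*(-⅕) = -5*(-⅕) = 1)
((17/22 + 7/a(m(-5, 0), 1)) + 4/38)² = ((17/22 + 7/1) + 4/38)² = ((17*(1/22) + 7*1) + 4*(1/38))² = ((17/22 + 7) + 2/19)² = (171/22 + 2/19)² = (3293/418)² = 10843849/174724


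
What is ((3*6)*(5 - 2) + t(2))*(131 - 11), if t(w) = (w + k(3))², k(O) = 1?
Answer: 7560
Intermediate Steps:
t(w) = (1 + w)² (t(w) = (w + 1)² = (1 + w)²)
((3*6)*(5 - 2) + t(2))*(131 - 11) = ((3*6)*(5 - 2) + (1 + 2)²)*(131 - 11) = (18*3 + 3²)*120 = (54 + 9)*120 = 63*120 = 7560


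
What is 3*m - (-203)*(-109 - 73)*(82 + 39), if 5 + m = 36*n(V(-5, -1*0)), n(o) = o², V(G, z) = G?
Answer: -4467781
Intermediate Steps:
m = 895 (m = -5 + 36*(-5)² = -5 + 36*25 = -5 + 900 = 895)
3*m - (-203)*(-109 - 73)*(82 + 39) = 3*895 - (-203)*(-109 - 73)*(82 + 39) = 2685 - (-203)*(-182*121) = 2685 - (-203)*(-22022) = 2685 - 1*4470466 = 2685 - 4470466 = -4467781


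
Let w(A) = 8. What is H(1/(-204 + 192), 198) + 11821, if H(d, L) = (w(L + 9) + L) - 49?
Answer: 11978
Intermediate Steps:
H(d, L) = -41 + L (H(d, L) = (8 + L) - 49 = -41 + L)
H(1/(-204 + 192), 198) + 11821 = (-41 + 198) + 11821 = 157 + 11821 = 11978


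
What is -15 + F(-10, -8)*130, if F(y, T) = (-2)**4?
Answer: 2065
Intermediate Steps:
F(y, T) = 16
-15 + F(-10, -8)*130 = -15 + 16*130 = -15 + 2080 = 2065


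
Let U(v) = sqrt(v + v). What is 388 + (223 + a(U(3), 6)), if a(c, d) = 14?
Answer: 625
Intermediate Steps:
U(v) = sqrt(2)*sqrt(v) (U(v) = sqrt(2*v) = sqrt(2)*sqrt(v))
388 + (223 + a(U(3), 6)) = 388 + (223 + 14) = 388 + 237 = 625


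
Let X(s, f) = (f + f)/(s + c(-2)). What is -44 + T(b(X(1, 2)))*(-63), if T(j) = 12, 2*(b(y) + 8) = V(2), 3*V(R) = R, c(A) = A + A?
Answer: -800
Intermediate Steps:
c(A) = 2*A
V(R) = R/3
X(s, f) = 2*f/(-4 + s) (X(s, f) = (f + f)/(s + 2*(-2)) = (2*f)/(s - 4) = (2*f)/(-4 + s) = 2*f/(-4 + s))
b(y) = -23/3 (b(y) = -8 + ((1/3)*2)/2 = -8 + (1/2)*(2/3) = -8 + 1/3 = -23/3)
-44 + T(b(X(1, 2)))*(-63) = -44 + 12*(-63) = -44 - 756 = -800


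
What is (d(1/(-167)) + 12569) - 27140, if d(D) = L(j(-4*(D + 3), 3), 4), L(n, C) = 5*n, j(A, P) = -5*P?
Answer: -14646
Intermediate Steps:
d(D) = -75 (d(D) = 5*(-5*3) = 5*(-15) = -75)
(d(1/(-167)) + 12569) - 27140 = (-75 + 12569) - 27140 = 12494 - 27140 = -14646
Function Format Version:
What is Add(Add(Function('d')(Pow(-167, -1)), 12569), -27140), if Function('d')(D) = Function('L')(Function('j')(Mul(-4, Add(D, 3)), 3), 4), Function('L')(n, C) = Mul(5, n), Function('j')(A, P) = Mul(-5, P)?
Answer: -14646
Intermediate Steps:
Function('d')(D) = -75 (Function('d')(D) = Mul(5, Mul(-5, 3)) = Mul(5, -15) = -75)
Add(Add(Function('d')(Pow(-167, -1)), 12569), -27140) = Add(Add(-75, 12569), -27140) = Add(12494, -27140) = -14646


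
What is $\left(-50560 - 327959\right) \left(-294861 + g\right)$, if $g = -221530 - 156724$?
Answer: $254786816685$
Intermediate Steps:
$g = -378254$ ($g = -221530 - 156724 = -378254$)
$\left(-50560 - 327959\right) \left(-294861 + g\right) = \left(-50560 - 327959\right) \left(-294861 - 378254\right) = \left(-378519\right) \left(-673115\right) = 254786816685$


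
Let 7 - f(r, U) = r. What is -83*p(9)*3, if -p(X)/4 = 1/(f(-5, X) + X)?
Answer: 332/7 ≈ 47.429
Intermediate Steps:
f(r, U) = 7 - r
p(X) = -4/(12 + X) (p(X) = -4/((7 - 1*(-5)) + X) = -4/((7 + 5) + X) = -4/(12 + X))
-83*p(9)*3 = -(-332)/(12 + 9)*3 = -(-332)/21*3 = -83*(-4/21)*3 = (332/21)*3 = 332/7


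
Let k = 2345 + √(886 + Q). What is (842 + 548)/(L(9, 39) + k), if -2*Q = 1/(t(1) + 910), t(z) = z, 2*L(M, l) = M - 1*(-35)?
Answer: 1998205620/3402161689 - 1390*√2941238202/10206485067 ≈ 0.57995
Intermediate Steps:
L(M, l) = 35/2 + M/2 (L(M, l) = (M - 1*(-35))/2 = (M + 35)/2 = (35 + M)/2 = 35/2 + M/2)
Q = -1/1822 (Q = -1/(2*(1 + 910)) = -½/911 = -½*1/911 = -1/1822 ≈ -0.00054885)
k = 2345 + √2941238202/1822 (k = 2345 + √(886 - 1/1822) = 2345 + √(1614291/1822) = 2345 + √2941238202/1822 ≈ 2374.8)
(842 + 548)/(L(9, 39) + k) = (842 + 548)/((35/2 + (½)*9) + (2345 + √2941238202/1822)) = 1390/((35/2 + 9/2) + (2345 + √2941238202/1822)) = 1390/(22 + (2345 + √2941238202/1822)) = 1390/(2367 + √2941238202/1822)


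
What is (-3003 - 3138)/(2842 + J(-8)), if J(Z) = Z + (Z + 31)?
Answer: -6141/2857 ≈ -2.1495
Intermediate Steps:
J(Z) = 31 + 2*Z (J(Z) = Z + (31 + Z) = 31 + 2*Z)
(-3003 - 3138)/(2842 + J(-8)) = (-3003 - 3138)/(2842 + (31 + 2*(-8))) = -6141/(2842 + (31 - 16)) = -6141/(2842 + 15) = -6141/2857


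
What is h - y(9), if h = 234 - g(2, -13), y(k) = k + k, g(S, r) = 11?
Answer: 205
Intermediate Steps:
y(k) = 2*k
h = 223 (h = 234 - 1*11 = 234 - 11 = 223)
h - y(9) = 223 - 2*9 = 223 - 1*18 = 223 - 18 = 205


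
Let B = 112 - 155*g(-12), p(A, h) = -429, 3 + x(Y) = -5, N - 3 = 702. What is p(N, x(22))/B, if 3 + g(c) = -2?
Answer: -429/887 ≈ -0.48365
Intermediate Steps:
N = 705 (N = 3 + 702 = 705)
x(Y) = -8 (x(Y) = -3 - 5 = -8)
g(c) = -5 (g(c) = -3 - 2 = -5)
B = 887 (B = 112 - 155*(-5) = 112 + 775 = 887)
p(N, x(22))/B = -429/887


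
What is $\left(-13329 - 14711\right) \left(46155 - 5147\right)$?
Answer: $-1149864320$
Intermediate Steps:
$\left(-13329 - 14711\right) \left(46155 - 5147\right) = \left(-28040\right) 41008 = -1149864320$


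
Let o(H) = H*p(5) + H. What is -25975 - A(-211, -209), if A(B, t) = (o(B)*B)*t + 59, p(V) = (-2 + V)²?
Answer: 93022856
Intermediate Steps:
o(H) = 10*H (o(H) = H*(-2 + 5)² + H = H*3² + H = H*9 + H = 9*H + H = 10*H)
A(B, t) = 59 + 10*t*B² (A(B, t) = ((10*B)*B)*t + 59 = (10*B²)*t + 59 = 10*t*B² + 59 = 59 + 10*t*B²)
-25975 - A(-211, -209) = -25975 - (59 + 10*(-209)*(-211)²) = -25975 - (59 + 10*(-209)*44521) = -25975 - (59 - 93048890) = -25975 - 1*(-93048831) = -25975 + 93048831 = 93022856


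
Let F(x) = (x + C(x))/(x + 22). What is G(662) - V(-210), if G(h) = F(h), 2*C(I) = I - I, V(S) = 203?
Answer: -69095/342 ≈ -202.03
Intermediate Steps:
C(I) = 0 (C(I) = (I - I)/2 = (½)*0 = 0)
F(x) = x/(22 + x) (F(x) = (x + 0)/(x + 22) = x/(22 + x))
G(h) = h/(22 + h)
G(662) - V(-210) = 662/(22 + 662) - 1*203 = 662/684 - 203 = 662*(1/684) - 203 = 331/342 - 203 = -69095/342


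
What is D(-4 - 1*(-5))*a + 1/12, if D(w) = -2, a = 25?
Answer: -599/12 ≈ -49.917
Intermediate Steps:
D(-4 - 1*(-5))*a + 1/12 = -2*25 + 1/12 = -50 + 1/12 = -599/12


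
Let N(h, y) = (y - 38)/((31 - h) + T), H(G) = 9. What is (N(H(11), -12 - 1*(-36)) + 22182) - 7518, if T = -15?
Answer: 14662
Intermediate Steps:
N(h, y) = (-38 + y)/(16 - h) (N(h, y) = (y - 38)/((31 - h) - 15) = (-38 + y)/(16 - h))
(N(H(11), -12 - 1*(-36)) + 22182) - 7518 = ((38 - (-12 - 1*(-36)))/(-16 + 9) + 22182) - 7518 = ((38 - (-12 + 36))/(-7) + 22182) - 7518 = (-(38 - 1*24)/7 + 22182) - 7518 = (-(38 - 24)/7 + 22182) - 7518 = (-1/7*14 + 22182) - 7518 = (-2 + 22182) - 7518 = 22180 - 7518 = 14662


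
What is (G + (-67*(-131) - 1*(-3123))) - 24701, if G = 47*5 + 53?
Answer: -12513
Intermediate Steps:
G = 288 (G = 235 + 53 = 288)
(G + (-67*(-131) - 1*(-3123))) - 24701 = (288 + (-67*(-131) - 1*(-3123))) - 24701 = (288 + (8777 + 3123)) - 24701 = (288 + 11900) - 24701 = 12188 - 24701 = -12513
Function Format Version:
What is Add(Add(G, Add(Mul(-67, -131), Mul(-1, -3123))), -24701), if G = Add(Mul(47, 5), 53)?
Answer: -12513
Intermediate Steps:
G = 288 (G = Add(235, 53) = 288)
Add(Add(G, Add(Mul(-67, -131), Mul(-1, -3123))), -24701) = Add(Add(288, Add(Mul(-67, -131), Mul(-1, -3123))), -24701) = Add(Add(288, Add(8777, 3123)), -24701) = Add(Add(288, 11900), -24701) = Add(12188, -24701) = -12513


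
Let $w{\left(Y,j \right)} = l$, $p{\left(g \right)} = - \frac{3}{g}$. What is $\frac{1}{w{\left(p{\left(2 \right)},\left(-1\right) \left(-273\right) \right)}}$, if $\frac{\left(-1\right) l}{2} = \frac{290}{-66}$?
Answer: $\frac{33}{290} \approx 0.11379$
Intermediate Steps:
$l = \frac{290}{33}$ ($l = - 2 \frac{290}{-66} = - 2 \cdot 290 \left(- \frac{1}{66}\right) = \left(-2\right) \left(- \frac{145}{33}\right) = \frac{290}{33} \approx 8.7879$)
$w{\left(Y,j \right)} = \frac{290}{33}$
$\frac{1}{w{\left(p{\left(2 \right)},\left(-1\right) \left(-273\right) \right)}} = \frac{1}{\frac{290}{33}} = \frac{33}{290}$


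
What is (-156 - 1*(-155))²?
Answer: 1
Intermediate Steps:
(-156 - 1*(-155))² = (-156 + 155)² = (-1)² = 1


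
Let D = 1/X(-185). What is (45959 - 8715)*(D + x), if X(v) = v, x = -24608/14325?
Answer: -34017217084/530025 ≈ -64180.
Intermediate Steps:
x = -24608/14325 (x = -24608*1/14325 = -24608/14325 ≈ -1.7178)
D = -1/185 (D = 1/(-185) = -1/185 ≈ -0.0054054)
(45959 - 8715)*(D + x) = (45959 - 8715)*(-1/185 - 24608/14325) = 37244*(-913361/530025) = -34017217084/530025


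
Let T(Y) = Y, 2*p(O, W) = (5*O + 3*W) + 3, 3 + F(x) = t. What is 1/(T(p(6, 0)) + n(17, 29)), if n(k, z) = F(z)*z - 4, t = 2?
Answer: -2/33 ≈ -0.060606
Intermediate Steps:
F(x) = -1 (F(x) = -3 + 2 = -1)
p(O, W) = 3/2 + 3*W/2 + 5*O/2 (p(O, W) = ((5*O + 3*W) + 3)/2 = ((3*W + 5*O) + 3)/2 = (3 + 3*W + 5*O)/2 = 3/2 + 3*W/2 + 5*O/2)
n(k, z) = -4 - z (n(k, z) = -z - 4 = -4 - z)
1/(T(p(6, 0)) + n(17, 29)) = 1/((3/2 + (3/2)*0 + (5/2)*6) + (-4 - 1*29)) = 1/((3/2 + 0 + 15) + (-4 - 29)) = 1/(33/2 - 33) = 1/(-33/2) = -2/33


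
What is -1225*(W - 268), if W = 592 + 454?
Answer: -953050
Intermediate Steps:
W = 1046
-1225*(W - 268) = -1225*(1046 - 268) = -1225*778 = -953050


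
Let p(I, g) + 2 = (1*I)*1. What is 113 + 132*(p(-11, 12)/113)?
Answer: 11053/113 ≈ 97.814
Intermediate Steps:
p(I, g) = -2 + I (p(I, g) = -2 + (1*I)*1 = -2 + I*1 = -2 + I)
113 + 132*(p(-11, 12)/113) = 113 + 132*((-2 - 11)/113) = 113 + 132*(-13*1/113) = 113 + 132*(-13/113) = 113 - 1716/113 = 11053/113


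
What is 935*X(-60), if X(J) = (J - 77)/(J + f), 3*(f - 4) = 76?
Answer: 384285/92 ≈ 4177.0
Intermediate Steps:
f = 88/3 (f = 4 + (1/3)*76 = 4 + 76/3 = 88/3 ≈ 29.333)
X(J) = (-77 + J)/(88/3 + J) (X(J) = (J - 77)/(J + 88/3) = (-77 + J)/(88/3 + J))
935*X(-60) = 935*(3*(-77 - 60)/(88 + 3*(-60))) = 935*(3*(-137)/(88 - 180)) = 935*(3*(-137)/(-92)) = 935*(3*(-1/92)*(-137)) = 935*(411/92) = 384285/92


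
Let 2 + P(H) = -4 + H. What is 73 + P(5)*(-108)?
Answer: 181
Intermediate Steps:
P(H) = -6 + H (P(H) = -2 + (-4 + H) = -6 + H)
73 + P(5)*(-108) = 73 + (-6 + 5)*(-108) = 73 - 1*(-108) = 73 + 108 = 181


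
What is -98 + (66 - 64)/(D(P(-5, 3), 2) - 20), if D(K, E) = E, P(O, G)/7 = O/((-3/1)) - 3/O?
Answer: -883/9 ≈ -98.111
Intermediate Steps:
P(O, G) = -21/O - 7*O/3 (P(O, G) = 7*(O/((-3/1)) - 3/O) = 7*(O/((-3*1)) - 3/O) = 7*(O/(-3) - 3/O) = 7*(O*(-1/3) - 3/O) = 7*(-O/3 - 3/O) = 7*(-3/O - O/3) = -21/O - 7*O/3)
-98 + (66 - 64)/(D(P(-5, 3), 2) - 20) = -98 + (66 - 64)/(2 - 20) = -98 + 2/(-18) = -98 + 2*(-1/18) = -98 - 1/9 = -883/9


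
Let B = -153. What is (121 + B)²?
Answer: 1024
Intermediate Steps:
(121 + B)² = (121 - 153)² = (-32)² = 1024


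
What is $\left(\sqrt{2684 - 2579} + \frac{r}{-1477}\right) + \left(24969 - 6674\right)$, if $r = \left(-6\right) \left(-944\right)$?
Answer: $\frac{27016051}{1477} + \sqrt{105} \approx 18301.0$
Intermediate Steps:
$r = 5664$
$\left(\sqrt{2684 - 2579} + \frac{r}{-1477}\right) + \left(24969 - 6674\right) = \left(\sqrt{2684 - 2579} + \frac{5664}{-1477}\right) + \left(24969 - 6674\right) = \left(\sqrt{105} + 5664 \left(- \frac{1}{1477}\right)\right) + 18295 = \left(\sqrt{105} - \frac{5664}{1477}\right) + 18295 = \left(- \frac{5664}{1477} + \sqrt{105}\right) + 18295 = \frac{27016051}{1477} + \sqrt{105}$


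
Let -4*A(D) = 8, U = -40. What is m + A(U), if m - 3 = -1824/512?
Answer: -41/16 ≈ -2.5625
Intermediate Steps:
A(D) = -2 (A(D) = -1/4*8 = -2)
m = -9/16 (m = 3 - 1824/512 = 3 - 1824*1/512 = 3 - 57/16 = -9/16 ≈ -0.56250)
m + A(U) = -9/16 - 2 = -41/16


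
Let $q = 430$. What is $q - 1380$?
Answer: $-950$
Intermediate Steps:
$q - 1380 = 430 - 1380 = -950$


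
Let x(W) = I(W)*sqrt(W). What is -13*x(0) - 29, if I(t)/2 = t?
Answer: -29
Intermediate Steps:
I(t) = 2*t
x(W) = 2*W**(3/2) (x(W) = (2*W)*sqrt(W) = 2*W**(3/2))
-13*x(0) - 29 = -26*0**(3/2) - 29 = -26*0 - 29 = -13*0 - 29 = 0 - 29 = -29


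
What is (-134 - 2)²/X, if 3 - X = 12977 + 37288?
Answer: -9248/25131 ≈ -0.36799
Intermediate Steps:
X = -50262 (X = 3 - (12977 + 37288) = 3 - 1*50265 = 3 - 50265 = -50262)
(-134 - 2)²/X = (-134 - 2)²/(-50262) = (-136)²*(-1/50262) = 18496*(-1/50262) = -9248/25131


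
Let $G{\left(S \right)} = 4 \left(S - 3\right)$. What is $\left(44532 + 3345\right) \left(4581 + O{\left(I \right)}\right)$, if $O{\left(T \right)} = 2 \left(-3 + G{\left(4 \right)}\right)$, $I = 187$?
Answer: $219420291$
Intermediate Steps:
$G{\left(S \right)} = -12 + 4 S$ ($G{\left(S \right)} = 4 \left(-3 + S\right) = -12 + 4 S$)
$O{\left(T \right)} = 2$ ($O{\left(T \right)} = 2 \left(-3 + \left(-12 + 4 \cdot 4\right)\right) = 2 \left(-3 + \left(-12 + 16\right)\right) = 2 \left(-3 + 4\right) = 2 \cdot 1 = 2$)
$\left(44532 + 3345\right) \left(4581 + O{\left(I \right)}\right) = \left(44532 + 3345\right) \left(4581 + 2\right) = 47877 \cdot 4583 = 219420291$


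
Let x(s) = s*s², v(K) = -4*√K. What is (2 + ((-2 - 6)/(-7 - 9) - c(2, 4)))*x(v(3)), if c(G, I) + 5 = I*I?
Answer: 1632*√3 ≈ 2826.7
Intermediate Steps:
c(G, I) = -5 + I² (c(G, I) = -5 + I*I = -5 + I²)
x(s) = s³
(2 + ((-2 - 6)/(-7 - 9) - c(2, 4)))*x(v(3)) = (2 + ((-2 - 6)/(-7 - 9) - (-5 + 4²)))*(-4*√3)³ = (2 + (-8/(-16) - (-5 + 16)))*(-192*√3) = (2 + (-8*(-1/16) - 1*11))*(-192*√3) = (2 + (½ - 11))*(-192*√3) = (2 - 21/2)*(-192*√3) = -(-1632)*√3 = 1632*√3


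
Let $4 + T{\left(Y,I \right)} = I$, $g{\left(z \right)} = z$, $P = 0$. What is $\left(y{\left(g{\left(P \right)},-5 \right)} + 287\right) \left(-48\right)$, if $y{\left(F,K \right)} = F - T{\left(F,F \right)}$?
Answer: $-13968$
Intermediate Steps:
$T{\left(Y,I \right)} = -4 + I$
$y{\left(F,K \right)} = 4$ ($y{\left(F,K \right)} = F - \left(-4 + F\right) = 4$)
$\left(y{\left(g{\left(P \right)},-5 \right)} + 287\right) \left(-48\right) = \left(4 + 287\right) \left(-48\right) = 291 \left(-48\right) = -13968$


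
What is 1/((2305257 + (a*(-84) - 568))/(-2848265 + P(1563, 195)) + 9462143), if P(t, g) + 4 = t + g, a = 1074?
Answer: 2846511/26934091918600 ≈ 1.0568e-7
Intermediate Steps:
P(t, g) = -4 + g + t (P(t, g) = -4 + (t + g) = -4 + (g + t) = -4 + g + t)
1/((2305257 + (a*(-84) - 568))/(-2848265 + P(1563, 195)) + 9462143) = 1/((2305257 + (1074*(-84) - 568))/(-2848265 + (-4 + 195 + 1563)) + 9462143) = 1/((2305257 + (-90216 - 568))/(-2848265 + 1754) + 9462143) = 1/((2305257 - 90784)/(-2846511) + 9462143) = 1/(2214473*(-1/2846511) + 9462143) = 1/(-2214473/2846511 + 9462143) = 1/(26934091918600/2846511) = 2846511/26934091918600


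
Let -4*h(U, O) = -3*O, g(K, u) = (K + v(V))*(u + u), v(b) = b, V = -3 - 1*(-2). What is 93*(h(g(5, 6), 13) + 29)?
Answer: 14415/4 ≈ 3603.8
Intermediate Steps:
V = -1 (V = -3 + 2 = -1)
g(K, u) = 2*u*(-1 + K) (g(K, u) = (K - 1)*(u + u) = (-1 + K)*(2*u) = 2*u*(-1 + K))
h(U, O) = 3*O/4 (h(U, O) = -(-3)*O/4 = 3*O/4)
93*(h(g(5, 6), 13) + 29) = 93*((¾)*13 + 29) = 93*(39/4 + 29) = 93*(155/4) = 14415/4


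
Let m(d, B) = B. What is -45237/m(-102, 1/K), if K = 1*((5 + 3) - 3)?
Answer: -226185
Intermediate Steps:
K = 5 (K = 1*(8 - 3) = 1*5 = 5)
-45237/m(-102, 1/K) = -45237/(1/5) = -45237/⅕ = -45237*5 = -226185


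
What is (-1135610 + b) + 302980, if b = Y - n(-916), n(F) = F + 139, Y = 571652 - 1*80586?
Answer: -340787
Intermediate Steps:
Y = 491066 (Y = 571652 - 80586 = 491066)
n(F) = 139 + F
b = 491843 (b = 491066 - (139 - 916) = 491066 - 1*(-777) = 491066 + 777 = 491843)
(-1135610 + b) + 302980 = (-1135610 + 491843) + 302980 = -643767 + 302980 = -340787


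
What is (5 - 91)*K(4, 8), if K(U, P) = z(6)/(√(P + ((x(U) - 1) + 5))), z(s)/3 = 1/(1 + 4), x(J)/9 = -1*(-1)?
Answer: -86*√21/35 ≈ -11.260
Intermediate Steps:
x(J) = 9 (x(J) = 9*(-1*(-1)) = 9*1 = 9)
z(s) = ⅗ (z(s) = 3/(1 + 4) = 3/5 = 3*(⅕) = ⅗)
K(U, P) = 3/(5*√(13 + P)) (K(U, P) = 3/(5*(√(P + ((9 - 1) + 5)))) = 3/(5*(√(P + (8 + 5)))) = 3/(5*(√(P + 13))) = 3/(5*(√(13 + P))) = 3/(5*√(13 + P)))
(5 - 91)*K(4, 8) = (5 - 91)*(3/(5*√(13 + 8))) = -258/(5*√21) = -258*√21/21/5 = -86*√21/35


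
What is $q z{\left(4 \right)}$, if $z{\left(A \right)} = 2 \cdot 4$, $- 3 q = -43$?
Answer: $\frac{344}{3} \approx 114.67$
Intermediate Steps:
$q = \frac{43}{3}$ ($q = \left(- \frac{1}{3}\right) \left(-43\right) = \frac{43}{3} \approx 14.333$)
$z{\left(A \right)} = 8$
$q z{\left(4 \right)} = \frac{43}{3} \cdot 8 = \frac{344}{3}$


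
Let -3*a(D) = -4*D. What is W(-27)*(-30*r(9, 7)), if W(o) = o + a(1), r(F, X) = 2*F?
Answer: 13860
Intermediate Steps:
a(D) = 4*D/3 (a(D) = -(-4)*D/3 = 4*D/3)
W(o) = 4/3 + o (W(o) = o + (4/3)*1 = o + 4/3 = 4/3 + o)
W(-27)*(-30*r(9, 7)) = (4/3 - 27)*(-60*9) = -(-770)*18 = -77/3*(-540) = 13860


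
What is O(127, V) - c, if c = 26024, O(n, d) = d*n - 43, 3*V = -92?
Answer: -89885/3 ≈ -29962.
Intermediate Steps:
V = -92/3 (V = (⅓)*(-92) = -92/3 ≈ -30.667)
O(n, d) = -43 + d*n
O(127, V) - c = (-43 - 92/3*127) - 1*26024 = (-43 - 11684/3) - 26024 = -11813/3 - 26024 = -89885/3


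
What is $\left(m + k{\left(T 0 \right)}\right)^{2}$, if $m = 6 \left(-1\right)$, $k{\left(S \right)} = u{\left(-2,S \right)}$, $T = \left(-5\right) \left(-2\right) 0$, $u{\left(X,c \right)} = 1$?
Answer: $25$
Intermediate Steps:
$T = 0$ ($T = 10 \cdot 0 = 0$)
$k{\left(S \right)} = 1$
$m = -6$
$\left(m + k{\left(T 0 \right)}\right)^{2} = \left(-6 + 1\right)^{2} = \left(-5\right)^{2} = 25$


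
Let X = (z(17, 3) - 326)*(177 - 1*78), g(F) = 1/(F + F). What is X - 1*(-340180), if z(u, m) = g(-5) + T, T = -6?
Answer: 3073021/10 ≈ 3.0730e+5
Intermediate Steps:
g(F) = 1/(2*F)
z(u, m) = -61/10 (z(u, m) = (½)/(-5) - 6 = (½)*(-⅕) - 6 = -⅒ - 6 = -61/10)
X = -328779/10 (X = (-61/10 - 326)*(177 - 1*78) = -3321*(177 - 78)/10 = -3321/10*99 = -328779/10 ≈ -32878.)
X - 1*(-340180) = -328779/10 - 1*(-340180) = -328779/10 + 340180 = 3073021/10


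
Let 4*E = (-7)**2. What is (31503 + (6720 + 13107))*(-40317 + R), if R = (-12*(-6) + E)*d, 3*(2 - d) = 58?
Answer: -2144430520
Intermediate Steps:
d = -52/3 (d = 2 - 1/3*58 = 2 - 58/3 = -52/3 ≈ -17.333)
E = 49/4 (E = (1/4)*(-7)**2 = (1/4)*49 = 49/4 ≈ 12.250)
R = -4381/3 (R = (-12*(-6) + 49/4)*(-52/3) = (72 + 49/4)*(-52/3) = (337/4)*(-52/3) = -4381/3 ≈ -1460.3)
(31503 + (6720 + 13107))*(-40317 + R) = (31503 + (6720 + 13107))*(-40317 - 4381/3) = (31503 + 19827)*(-125332/3) = 51330*(-125332/3) = -2144430520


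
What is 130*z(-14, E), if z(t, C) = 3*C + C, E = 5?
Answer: 2600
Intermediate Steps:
z(t, C) = 4*C
130*z(-14, E) = 130*(4*5) = 130*20 = 2600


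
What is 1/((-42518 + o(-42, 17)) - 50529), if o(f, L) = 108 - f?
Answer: -1/92897 ≈ -1.0765e-5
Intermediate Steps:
1/((-42518 + o(-42, 17)) - 50529) = 1/((-42518 + (108 - 1*(-42))) - 50529) = 1/((-42518 + (108 + 42)) - 50529) = 1/((-42518 + 150) - 50529) = 1/(-42368 - 50529) = 1/(-92897) = -1/92897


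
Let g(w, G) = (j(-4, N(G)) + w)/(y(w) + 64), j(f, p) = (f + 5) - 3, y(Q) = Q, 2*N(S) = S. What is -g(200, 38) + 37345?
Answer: 149377/4 ≈ 37344.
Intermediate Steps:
N(S) = S/2
j(f, p) = 2 + f (j(f, p) = (5 + f) - 3 = 2 + f)
g(w, G) = (-2 + w)/(64 + w) (g(w, G) = ((2 - 4) + w)/(w + 64) = (-2 + w)/(64 + w))
-g(200, 38) + 37345 = -(-2 + 200)/(64 + 200) + 37345 = -198/264 + 37345 = -1*¾ + 37345 = -¾ + 37345 = 149377/4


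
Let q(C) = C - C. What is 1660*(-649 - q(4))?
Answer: -1077340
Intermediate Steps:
q(C) = 0
1660*(-649 - q(4)) = 1660*(-649 - 1*0) = 1660*(-649 + 0) = 1660*(-649) = -1077340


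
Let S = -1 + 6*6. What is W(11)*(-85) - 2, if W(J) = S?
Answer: -2977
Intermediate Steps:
S = 35 (S = -1 + 36 = 35)
W(J) = 35
W(11)*(-85) - 2 = 35*(-85) - 2 = -2975 - 2 = -2977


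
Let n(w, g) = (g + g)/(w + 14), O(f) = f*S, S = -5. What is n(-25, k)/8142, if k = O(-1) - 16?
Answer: 1/4071 ≈ 0.00024564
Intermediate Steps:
O(f) = -5*f (O(f) = f*(-5) = -5*f)
k = -11 (k = -5*(-1) - 16 = 5 - 16 = -11)
n(w, g) = 2*g/(14 + w) (n(w, g) = (2*g)/(14 + w) = 2*g/(14 + w))
n(-25, k)/8142 = (2*(-11)/(14 - 25))/8142 = (2*(-11)/(-11))*(1/8142) = (2*(-11)*(-1/11))*(1/8142) = 2*(1/8142) = 1/4071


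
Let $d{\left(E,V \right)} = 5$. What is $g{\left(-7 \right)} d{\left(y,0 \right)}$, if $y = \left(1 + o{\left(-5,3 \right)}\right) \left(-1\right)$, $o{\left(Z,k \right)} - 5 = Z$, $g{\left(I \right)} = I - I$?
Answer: $0$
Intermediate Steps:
$g{\left(I \right)} = 0$
$o{\left(Z,k \right)} = 5 + Z$
$y = -1$ ($y = \left(1 + \left(5 - 5\right)\right) \left(-1\right) = \left(1 + 0\right) \left(-1\right) = 1 \left(-1\right) = -1$)
$g{\left(-7 \right)} d{\left(y,0 \right)} = 0 \cdot 5 = 0$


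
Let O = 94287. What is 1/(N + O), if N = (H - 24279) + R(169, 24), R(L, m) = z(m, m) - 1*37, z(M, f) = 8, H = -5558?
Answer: 1/64421 ≈ 1.5523e-5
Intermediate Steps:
R(L, m) = -29 (R(L, m) = 8 - 1*37 = 8 - 37 = -29)
N = -29866 (N = (-5558 - 24279) - 29 = -29837 - 29 = -29866)
1/(N + O) = 1/(-29866 + 94287) = 1/64421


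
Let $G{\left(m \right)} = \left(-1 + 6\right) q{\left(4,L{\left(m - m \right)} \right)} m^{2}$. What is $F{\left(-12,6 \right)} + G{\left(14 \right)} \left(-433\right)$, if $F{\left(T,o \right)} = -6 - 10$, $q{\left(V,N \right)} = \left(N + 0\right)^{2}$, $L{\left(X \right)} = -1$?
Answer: $-424356$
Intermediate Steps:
$q{\left(V,N \right)} = N^{2}$
$F{\left(T,o \right)} = -16$ ($F{\left(T,o \right)} = -6 - 10 = -16$)
$G{\left(m \right)} = 5 m^{2}$ ($G{\left(m \right)} = \left(-1 + 6\right) \left(-1\right)^{2} m^{2} = 5 \cdot 1 m^{2} = 5 m^{2}$)
$F{\left(-12,6 \right)} + G{\left(14 \right)} \left(-433\right) = -16 + 5 \cdot 14^{2} \left(-433\right) = -16 + 5 \cdot 196 \left(-433\right) = -16 + 980 \left(-433\right) = -16 - 424340 = -424356$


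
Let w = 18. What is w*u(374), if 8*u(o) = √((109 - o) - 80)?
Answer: 9*I*√345/4 ≈ 41.792*I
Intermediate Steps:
u(o) = √(29 - o)/8 (u(o) = √((109 - o) - 80)/8 = √(29 - o)/8)
w*u(374) = 18*(√(29 - 1*374)/8) = 18*(√(29 - 374)/8) = 18*(√(-345)/8) = 18*((I*√345)/8) = 18*(I*√345/8) = 9*I*√345/4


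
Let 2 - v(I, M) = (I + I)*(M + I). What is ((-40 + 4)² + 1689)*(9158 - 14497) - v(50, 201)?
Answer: -15911817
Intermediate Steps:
v(I, M) = 2 - 2*I*(I + M) (v(I, M) = 2 - (I + I)*(M + I) = 2 - 2*I*(I + M))
((-40 + 4)² + 1689)*(9158 - 14497) - v(50, 201) = ((-40 + 4)² + 1689)*(9158 - 14497) - (2 - 2*50² - 2*50*201) = ((-36)² + 1689)*(-5339) - (2 - 2*2500 - 20100) = (1296 + 1689)*(-5339) - (2 - 5000 - 20100) = 2985*(-5339) - 1*(-25098) = -15936915 + 25098 = -15911817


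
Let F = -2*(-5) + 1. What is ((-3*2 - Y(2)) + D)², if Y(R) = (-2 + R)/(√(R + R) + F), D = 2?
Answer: 16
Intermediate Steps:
F = 11 (F = 10 + 1 = 11)
Y(R) = (-2 + R)/(11 + √2*√R) (Y(R) = (-2 + R)/(√(R + R) + 11) = (-2 + R)/(√(2*R) + 11) = (-2 + R)/(√2*√R + 11) = (-2 + R)/(11 + √2*√R))
((-3*2 - Y(2)) + D)² = ((-3*2 - (-2 + 2)/(11 + √2*√2)) + 2)² = ((-6 - 0/(11 + 2)) + 2)² = ((-6 - 0/13) + 2)² = ((-6 - 1*0) + 2)² = ((-6 + 0) + 2)² = (-6 + 2)² = (-4)² = 16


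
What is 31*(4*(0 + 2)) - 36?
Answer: 212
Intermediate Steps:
31*(4*(0 + 2)) - 36 = 31*(4*2) - 36 = 31*8 - 36 = 248 - 36 = 212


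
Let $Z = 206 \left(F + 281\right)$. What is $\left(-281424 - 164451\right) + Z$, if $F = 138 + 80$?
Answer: $-343081$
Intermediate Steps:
$F = 218$
$Z = 102794$ ($Z = 206 \left(218 + 281\right) = 206 \cdot 499 = 102794$)
$\left(-281424 - 164451\right) + Z = \left(-281424 - 164451\right) + 102794 = -445875 + 102794 = -343081$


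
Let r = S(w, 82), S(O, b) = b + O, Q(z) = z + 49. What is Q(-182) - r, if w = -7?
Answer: -208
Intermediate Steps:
Q(z) = 49 + z
S(O, b) = O + b
r = 75 (r = -7 + 82 = 75)
Q(-182) - r = (49 - 182) - 1*75 = -133 - 75 = -208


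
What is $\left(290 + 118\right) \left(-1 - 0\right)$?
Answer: $-408$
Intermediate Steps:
$\left(290 + 118\right) \left(-1 - 0\right) = 408 \left(-1 + 0\right) = 408 \left(-1\right) = -408$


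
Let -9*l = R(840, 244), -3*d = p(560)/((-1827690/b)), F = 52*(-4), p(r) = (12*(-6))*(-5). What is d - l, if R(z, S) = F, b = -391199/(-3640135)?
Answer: -46127718394676/1995911501445 ≈ -23.111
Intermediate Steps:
p(r) = 360 (p(r) = -72*(-5) = 360)
b = 391199/3640135 (b = -391199*(-1/3640135) = 391199/3640135 ≈ 0.10747)
F = -208
R(z, S) = -208
d = 1564796/221767944605 (d = -120/((-1827690/391199/3640135)) = -120/((-1827690*3640135/391199)) = -120/(-6653038338150/391199) = -120*(-391199)/6653038338150 = -⅓*(-4694388/221767944605) = 1564796/221767944605 ≈ 7.0560e-6)
l = 208/9 (l = -⅑*(-208) = 208/9 ≈ 23.111)
d - l = 1564796/221767944605 - 1*208/9 = 1564796/221767944605 - 208/9 = -46127718394676/1995911501445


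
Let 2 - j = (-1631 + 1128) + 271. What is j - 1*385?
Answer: -151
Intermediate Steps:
j = 234 (j = 2 - ((-1631 + 1128) + 271) = 2 - (-503 + 271) = 2 - 1*(-232) = 2 + 232 = 234)
j - 1*385 = 234 - 1*385 = 234 - 385 = -151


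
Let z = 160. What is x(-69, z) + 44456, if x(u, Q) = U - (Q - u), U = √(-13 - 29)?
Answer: 44227 + I*√42 ≈ 44227.0 + 6.4807*I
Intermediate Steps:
U = I*√42 (U = √(-42) = I*√42 ≈ 6.4807*I)
x(u, Q) = u - Q + I*√42 (x(u, Q) = I*√42 - (Q - u) = I*√42 + (u - Q) = u - Q + I*√42)
x(-69, z) + 44456 = (-69 - 1*160 + I*√42) + 44456 = (-69 - 160 + I*√42) + 44456 = (-229 + I*√42) + 44456 = 44227 + I*√42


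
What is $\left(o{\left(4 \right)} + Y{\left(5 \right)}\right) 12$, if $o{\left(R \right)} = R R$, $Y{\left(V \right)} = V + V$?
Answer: $312$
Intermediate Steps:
$Y{\left(V \right)} = 2 V$
$o{\left(R \right)} = R^{2}$
$\left(o{\left(4 \right)} + Y{\left(5 \right)}\right) 12 = \left(4^{2} + 2 \cdot 5\right) 12 = \left(16 + 10\right) 12 = 26 \cdot 12 = 312$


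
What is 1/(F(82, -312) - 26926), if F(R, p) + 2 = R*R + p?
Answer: -1/20516 ≈ -4.8742e-5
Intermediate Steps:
F(R, p) = -2 + p + R² (F(R, p) = -2 + (R*R + p) = -2 + (R² + p) = -2 + (p + R²) = -2 + p + R²)
1/(F(82, -312) - 26926) = 1/((-2 - 312 + 82²) - 26926) = 1/((-2 - 312 + 6724) - 26926) = 1/(6410 - 26926) = 1/(-20516) = -1/20516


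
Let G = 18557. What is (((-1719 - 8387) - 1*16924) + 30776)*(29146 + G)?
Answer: 178695438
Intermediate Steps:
(((-1719 - 8387) - 1*16924) + 30776)*(29146 + G) = (((-1719 - 8387) - 1*16924) + 30776)*(29146 + 18557) = ((-10106 - 16924) + 30776)*47703 = (-27030 + 30776)*47703 = 3746*47703 = 178695438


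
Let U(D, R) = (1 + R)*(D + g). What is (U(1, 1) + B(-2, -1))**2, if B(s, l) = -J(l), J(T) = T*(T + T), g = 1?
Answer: 4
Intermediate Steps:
U(D, R) = (1 + D)*(1 + R) (U(D, R) = (1 + R)*(D + 1) = (1 + R)*(1 + D) = (1 + D)*(1 + R))
J(T) = 2*T**2 (J(T) = T*(2*T) = 2*T**2)
B(s, l) = -2*l**2
(U(1, 1) + B(-2, -1))**2 = ((1 + 1 + 1 + 1*1) - 2*(-1)**2)**2 = ((1 + 1 + 1 + 1) - 2*1)**2 = (4 - 2)**2 = 2**2 = 4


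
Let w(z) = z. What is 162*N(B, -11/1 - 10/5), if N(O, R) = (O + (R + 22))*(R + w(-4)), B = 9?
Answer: -49572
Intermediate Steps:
N(O, R) = (-4 + R)*(22 + O + R) (N(O, R) = (O + (R + 22))*(R - 4) = (O + (22 + R))*(-4 + R) = (22 + O + R)*(-4 + R) = (-4 + R)*(22 + O + R))
162*N(B, -11/1 - 10/5) = 162*(-88 + (-11/1 - 10/5)² - 4*9 + 18*(-11/1 - 10/5) + 9*(-11/1 - 10/5)) = 162*(-88 + (-11*1 - 10*⅕)² - 36 + 18*(-11*1 - 10*⅕) + 9*(-11*1 - 10*⅕)) = 162*(-88 + (-11 - 2)² - 36 + 18*(-11 - 2) + 9*(-11 - 2)) = 162*(-88 + (-13)² - 36 + 18*(-13) + 9*(-13)) = 162*(-88 + 169 - 36 - 234 - 117) = 162*(-306) = -49572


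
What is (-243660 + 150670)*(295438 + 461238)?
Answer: -70363301240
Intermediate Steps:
(-243660 + 150670)*(295438 + 461238) = -92990*756676 = -70363301240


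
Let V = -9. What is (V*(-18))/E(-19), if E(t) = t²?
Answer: 162/361 ≈ 0.44875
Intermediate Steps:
(V*(-18))/E(-19) = (-9*(-18))/((-19)²) = 162/361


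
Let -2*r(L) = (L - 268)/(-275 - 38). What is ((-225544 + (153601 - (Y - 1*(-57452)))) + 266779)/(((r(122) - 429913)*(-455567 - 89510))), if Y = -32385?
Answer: 53137697/73347110228834 ≈ 7.2447e-7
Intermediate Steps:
r(L) = -134/313 + L/626 (r(L) = -(L - 268)/(2*(-275 - 38)) = -(-268 + L)/(2*(-313)) = -(-268 + L)*(-1)/(2*313) = -(268/313 - L/313)/2 = -134/313 + L/626)
((-225544 + (153601 - (Y - 1*(-57452)))) + 266779)/(((r(122) - 429913)*(-455567 - 89510))) = ((-225544 + (153601 - (-32385 - 1*(-57452)))) + 266779)/((((-134/313 + (1/626)*122) - 429913)*(-455567 - 89510))) = ((-225544 + (153601 - (-32385 + 57452))) + 266779)/((((-134/313 + 61/313) - 429913)*(-545077))) = ((-225544 + (153601 - 1*25067)) + 266779)/(((-73/313 - 429913)*(-545077))) = ((-225544 + (153601 - 25067)) + 266779)/((-134562842/313*(-545077))) = ((-225544 + 128534) + 266779)/(73347110228834/313) = (-97010 + 266779)*(313/73347110228834) = 169769*(313/73347110228834) = 53137697/73347110228834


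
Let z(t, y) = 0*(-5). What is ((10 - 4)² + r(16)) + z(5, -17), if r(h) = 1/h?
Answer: 577/16 ≈ 36.063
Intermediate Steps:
z(t, y) = 0
r(h) = 1/h
((10 - 4)² + r(16)) + z(5, -17) = ((10 - 4)² + 1/16) + 0 = (6² + 1/16) + 0 = (36 + 1/16) + 0 = 577/16 + 0 = 577/16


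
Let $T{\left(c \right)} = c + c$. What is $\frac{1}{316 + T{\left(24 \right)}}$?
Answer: $\frac{1}{364} \approx 0.0027473$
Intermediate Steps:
$T{\left(c \right)} = 2 c$
$\frac{1}{316 + T{\left(24 \right)}} = \frac{1}{316 + 2 \cdot 24} = \frac{1}{316 + 48} = \frac{1}{364}$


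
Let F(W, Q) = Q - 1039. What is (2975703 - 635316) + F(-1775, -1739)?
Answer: 2337609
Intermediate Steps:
F(W, Q) = -1039 + Q
(2975703 - 635316) + F(-1775, -1739) = (2975703 - 635316) + (-1039 - 1739) = 2340387 - 2778 = 2337609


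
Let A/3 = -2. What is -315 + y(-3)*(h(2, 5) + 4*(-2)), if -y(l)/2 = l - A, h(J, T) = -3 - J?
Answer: -237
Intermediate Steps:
A = -6 (A = 3*(-2) = -6)
y(l) = -12 - 2*l (y(l) = -2*(l - 1*(-6)) = -2*(l + 6) = -2*(6 + l) = -12 - 2*l)
-315 + y(-3)*(h(2, 5) + 4*(-2)) = -315 + (-12 - 2*(-3))*((-3 - 1*2) + 4*(-2)) = -315 + (-12 + 6)*((-3 - 2) - 8) = -315 - 6*(-5 - 8) = -315 - 6*(-13) = -315 + 78 = -237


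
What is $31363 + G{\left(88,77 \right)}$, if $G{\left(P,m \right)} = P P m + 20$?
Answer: $627671$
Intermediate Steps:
$G{\left(P,m \right)} = 20 + m P^{2}$ ($G{\left(P,m \right)} = P^{2} m + 20 = m P^{2} + 20 = 20 + m P^{2}$)
$31363 + G{\left(88,77 \right)} = 31363 + \left(20 + 77 \cdot 88^{2}\right) = 31363 + \left(20 + 77 \cdot 7744\right) = 31363 + \left(20 + 596288\right) = 31363 + 596308 = 627671$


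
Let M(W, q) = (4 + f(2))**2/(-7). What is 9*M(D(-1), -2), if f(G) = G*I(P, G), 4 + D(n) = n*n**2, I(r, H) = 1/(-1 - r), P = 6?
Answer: -6084/343 ≈ -17.738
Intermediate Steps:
D(n) = -4 + n**3 (D(n) = -4 + n*n**2 = -4 + n**3)
f(G) = -G/7 (f(G) = G*(-1/(1 + 6)) = G*(-1/7) = -G/7)
M(W, q) = -676/343 (M(W, q) = (4 - 1/7*2)**2/(-7) = (4 - 2/7)**2*(-1/7) = (26/7)**2*(-1/7) = (676/49)*(-1/7) = -676/343)
9*M(D(-1), -2) = 9*(-676/343) = -6084/343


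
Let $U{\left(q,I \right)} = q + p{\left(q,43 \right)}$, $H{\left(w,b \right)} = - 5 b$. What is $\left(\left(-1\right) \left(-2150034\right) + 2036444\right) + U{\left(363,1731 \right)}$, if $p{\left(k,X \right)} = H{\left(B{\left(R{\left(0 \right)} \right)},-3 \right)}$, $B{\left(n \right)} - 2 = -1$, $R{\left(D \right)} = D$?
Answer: $4186856$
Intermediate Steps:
$B{\left(n \right)} = 1$ ($B{\left(n \right)} = 2 - 1 = 1$)
$p{\left(k,X \right)} = 15$ ($p{\left(k,X \right)} = \left(-5\right) \left(-3\right) = 15$)
$U{\left(q,I \right)} = 15 + q$ ($U{\left(q,I \right)} = q + 15 = 15 + q$)
$\left(\left(-1\right) \left(-2150034\right) + 2036444\right) + U{\left(363,1731 \right)} = \left(\left(-1\right) \left(-2150034\right) + 2036444\right) + \left(15 + 363\right) = \left(2150034 + 2036444\right) + 378 = 4186478 + 378 = 4186856$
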